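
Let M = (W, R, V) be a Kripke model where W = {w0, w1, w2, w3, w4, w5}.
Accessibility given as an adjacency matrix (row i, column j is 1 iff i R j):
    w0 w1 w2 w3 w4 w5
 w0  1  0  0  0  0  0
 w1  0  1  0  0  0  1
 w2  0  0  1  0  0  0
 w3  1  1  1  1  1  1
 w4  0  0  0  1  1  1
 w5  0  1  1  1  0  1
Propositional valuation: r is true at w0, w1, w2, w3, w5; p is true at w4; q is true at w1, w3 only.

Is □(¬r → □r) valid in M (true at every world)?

No

Let φ = □(¬r → □r). Evaluate φ at each world:
  w0 (successors {w0}): φ is true.
  w1 (successors {w1, w5}): φ is true.
  w2 (successors {w2}): φ is true.
  w3 (successors {w0, w1, w2, w3, w4, w5}): φ is false.
  w4 (successors {w3, w4, w5}): φ is false.
  w5 (successors {w1, w2, w3, w5}): φ is true.
Detail at w3 (counterexample):
  At w3: □(¬r → □r) requires ¬r → □r at every successor {w0, w1, w2, w3, w4, w5}.
    ¬r → □r fails at w4, so □(¬r → □r) is false at w3.
      At w4: ¬r is true, □r is false, so ¬r → □r is false.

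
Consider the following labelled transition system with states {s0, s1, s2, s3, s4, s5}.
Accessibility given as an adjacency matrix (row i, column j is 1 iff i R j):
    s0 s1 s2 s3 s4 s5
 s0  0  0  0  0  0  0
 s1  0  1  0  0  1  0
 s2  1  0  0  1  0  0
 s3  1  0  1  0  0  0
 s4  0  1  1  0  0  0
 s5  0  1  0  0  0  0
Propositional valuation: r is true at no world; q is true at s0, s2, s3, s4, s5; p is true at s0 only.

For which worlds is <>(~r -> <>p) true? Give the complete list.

Let φ = <>(~r -> <>p). Evaluate φ at each world:
  s0 (successors ∅): φ is false.
  s1 (successors {s1, s4}): φ is false.
  s2 (successors {s0, s3}): φ is true.
  s3 (successors {s0, s2}): φ is true.
  s4 (successors {s1, s2}): φ is true.
  s5 (successors {s1}): φ is false.
For instance, at s2:
  At s2: <>(~r -> <>p) requires ~r -> <>p at some successor in {s0, s3}.
    ~r -> <>p holds at s3, so <>(~r -> <>p) is true at s2.
      At s3: ~r is true, <>p is true, so ~r -> <>p is true.
Satisfying worlds: {s2, s3, s4}

s2, s3, s4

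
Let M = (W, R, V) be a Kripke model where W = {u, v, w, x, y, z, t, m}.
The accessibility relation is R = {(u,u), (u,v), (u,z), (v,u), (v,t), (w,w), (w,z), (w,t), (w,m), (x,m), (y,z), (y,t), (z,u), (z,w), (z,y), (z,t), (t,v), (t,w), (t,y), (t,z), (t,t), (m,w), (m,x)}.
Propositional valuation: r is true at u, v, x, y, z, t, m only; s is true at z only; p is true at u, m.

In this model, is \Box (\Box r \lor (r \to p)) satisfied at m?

Yes

At m: \Box (\Box r \lor (r \to p)) requires \Box r \lor (r \to p) at every successor {w, x}.
    At w: \Box r is false, r \to p is true, so \Box r \lor (r \to p) is true.
      At w: \Box r requires r at every successor {w, z, t, m}.
        r fails at w, so \Box r is false at w.
    At x: \Box r is true, r \to p is false, so \Box r \lor (r \to p) is true.
      At x: \Box r requires r at every successor {m}.
        At m: r is true.
      So \Box r is true at x.
So \Box (\Box r \lor (r \to p)) is true at m.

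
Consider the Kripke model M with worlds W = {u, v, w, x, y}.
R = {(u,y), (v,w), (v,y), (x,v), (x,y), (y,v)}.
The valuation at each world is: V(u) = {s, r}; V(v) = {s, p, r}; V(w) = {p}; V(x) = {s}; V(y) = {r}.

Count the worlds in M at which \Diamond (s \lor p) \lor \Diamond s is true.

Recall that \Diamond ψ holds at a world iff ψ holds at some accessible world.
Let φ = \Diamond (s \lor p) \lor \Diamond s. Evaluate φ at each world:
  u (successors {y}): φ is false.
  v (successors {w, y}): φ is true.
  w (successors ∅): φ is false.
  x (successors {v, y}): φ is true.
  y (successors {v}): φ is true.
For instance, at u:
  At u: \Diamond (s \lor p) is false, \Diamond s is false, so \Diamond (s \lor p) \lor \Diamond s is false.
    At u: \Diamond (s \lor p) requires s \lor p at some successor in {y}.
      At y: s \lor p is false.
    So \Diamond (s \lor p) is false at u.
    At u: \Diamond s requires s at some successor in {y}.
      At y: s is false.
    So \Diamond s is false at u.
Satisfying worlds: {v, x, y}

3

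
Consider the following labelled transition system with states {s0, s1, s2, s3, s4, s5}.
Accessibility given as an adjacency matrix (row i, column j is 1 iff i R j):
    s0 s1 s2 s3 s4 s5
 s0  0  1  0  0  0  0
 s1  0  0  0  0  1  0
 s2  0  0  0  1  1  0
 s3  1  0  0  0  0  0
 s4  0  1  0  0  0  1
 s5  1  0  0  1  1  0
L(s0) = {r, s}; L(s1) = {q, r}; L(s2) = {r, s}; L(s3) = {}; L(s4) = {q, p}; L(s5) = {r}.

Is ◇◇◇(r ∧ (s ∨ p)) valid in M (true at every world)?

Let φ = ◇◇◇(r ∧ (s ∨ p)). Evaluate φ at each world:
  s0 (successors {s1}): φ is false.
  s1 (successors {s4}): φ is true.
  s2 (successors {s3, s4}): φ is true.
  s3 (successors {s0}): φ is false.
  s4 (successors {s1, s5}): φ is true.
  s5 (successors {s0, s3, s4}): φ is true.
Detail at s0 (counterexample):
  At s0: ◇◇◇(r ∧ (s ∨ p)) requires ◇◇(r ∧ (s ∨ p)) at some successor in {s1}.
    At s1: ◇◇(r ∧ (s ∨ p)) is false.
  So ◇◇◇(r ∧ (s ∨ p)) is false at s0.

No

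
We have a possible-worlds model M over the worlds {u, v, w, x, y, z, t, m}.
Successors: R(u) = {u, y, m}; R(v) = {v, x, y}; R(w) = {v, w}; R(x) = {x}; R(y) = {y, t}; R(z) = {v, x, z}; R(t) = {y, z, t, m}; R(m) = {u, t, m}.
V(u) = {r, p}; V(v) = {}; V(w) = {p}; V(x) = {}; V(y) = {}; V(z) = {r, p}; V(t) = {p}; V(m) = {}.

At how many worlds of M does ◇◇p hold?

7

Let φ = ◇◇p. Evaluate φ at each world:
  u (successors {u, y, m}): φ is true.
  v (successors {v, x, y}): φ is true.
  w (successors {v, w}): φ is true.
  x (successors {x}): φ is false.
  y (successors {y, t}): φ is true.
  z (successors {v, x, z}): φ is true.
  t (successors {y, z, t, m}): φ is true.
  m (successors {u, t, m}): φ is true.
For instance, at x:
  At x: ◇◇p requires ◇p at some successor in {x}.
    At x: ◇p is false.
  So ◇◇p is false at x.
Satisfying worlds: {u, v, w, y, z, t, m}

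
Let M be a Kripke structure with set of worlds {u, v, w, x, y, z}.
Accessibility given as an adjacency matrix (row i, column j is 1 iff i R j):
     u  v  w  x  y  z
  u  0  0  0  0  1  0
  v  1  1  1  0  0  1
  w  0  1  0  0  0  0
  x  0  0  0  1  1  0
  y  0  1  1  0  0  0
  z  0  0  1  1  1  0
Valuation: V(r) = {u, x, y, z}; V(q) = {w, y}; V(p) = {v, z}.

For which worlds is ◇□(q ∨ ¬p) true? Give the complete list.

Recall that □ψ holds at a world iff ψ holds at every accessible world, and ◇ψ holds iff ψ holds at some accessible world.
Let φ = ◇□(q ∨ ¬p). Evaluate φ at each world:
  u (successors {y}): φ is false.
  v (successors {u, v, w, z}): φ is true.
  w (successors {v}): φ is false.
  x (successors {x, y}): φ is true.
  y (successors {v, w}): φ is false.
  z (successors {w, x, y}): φ is true.
For instance, at x:
  At x: ◇□(q ∨ ¬p) requires □(q ∨ ¬p) at some successor in {x, y}.
    □(q ∨ ¬p) holds at x, so ◇□(q ∨ ¬p) is true at x.
      At x: □(q ∨ ¬p) requires q ∨ ¬p at every successor {x, y}.
        At x: q ∨ ¬p is true.
        At y: q ∨ ¬p is true.
      So □(q ∨ ¬p) is true at x.
Satisfying worlds: {v, x, z}

v, x, z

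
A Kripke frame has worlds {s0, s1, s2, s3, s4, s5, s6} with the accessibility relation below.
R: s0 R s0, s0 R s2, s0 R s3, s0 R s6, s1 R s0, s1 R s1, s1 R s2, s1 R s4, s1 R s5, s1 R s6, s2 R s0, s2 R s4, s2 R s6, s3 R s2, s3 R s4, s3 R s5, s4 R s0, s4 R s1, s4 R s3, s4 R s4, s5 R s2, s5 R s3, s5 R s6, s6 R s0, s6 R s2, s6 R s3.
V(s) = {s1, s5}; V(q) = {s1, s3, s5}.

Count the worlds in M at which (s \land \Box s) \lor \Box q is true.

0

Let φ = (s \land \Box s) \lor \Box q. Evaluate φ at each world:
  s0 (successors {s0, s2, s3, s6}): φ is false.
  s1 (successors {s0, s1, s2, s4, s5, s6}): φ is false.
  s2 (successors {s0, s4, s6}): φ is false.
  s3 (successors {s2, s4, s5}): φ is false.
  s4 (successors {s0, s1, s3, s4}): φ is false.
  s5 (successors {s2, s3, s6}): φ is false.
  s6 (successors {s0, s2, s3}): φ is false.
For instance, at s3:
  At s3: s \land \Box s is false, \Box q is false, so (s \land \Box s) \lor \Box q is false.
    At s3: s is false, \Box s is false, so s \land \Box s is false.
      At s3: \Box s requires s at every successor {s2, s4, s5}.
        s fails at s2, so \Box s is false at s3.
    At s3: \Box q requires q at every successor {s2, s4, s5}.
      q fails at s2, so \Box q is false at s3.
Satisfying worlds: none.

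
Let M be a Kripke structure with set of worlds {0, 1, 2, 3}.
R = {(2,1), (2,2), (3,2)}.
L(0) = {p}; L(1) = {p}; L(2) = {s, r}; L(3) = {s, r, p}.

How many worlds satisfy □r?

3

Let φ = □r. Evaluate φ at each world:
  0 (successors ∅): φ is true.
  1 (successors ∅): φ is true.
  2 (successors {1, 2}): φ is false.
  3 (successors {2}): φ is true.
For instance, at 2:
  At 2: □r requires r at every successor {1, 2}.
    r fails at 1, so □r is false at 2.
Satisfying worlds: {0, 1, 3}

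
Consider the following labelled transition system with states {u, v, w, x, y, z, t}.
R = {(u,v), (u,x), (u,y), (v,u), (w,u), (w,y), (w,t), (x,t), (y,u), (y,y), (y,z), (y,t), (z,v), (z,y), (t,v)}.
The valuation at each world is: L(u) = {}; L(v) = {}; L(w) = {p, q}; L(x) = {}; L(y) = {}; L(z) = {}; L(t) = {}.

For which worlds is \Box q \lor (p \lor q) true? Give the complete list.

Recall that \Box ψ holds at a world iff ψ holds at every accessible world, and \Diamond ψ holds iff ψ holds at some accessible world.
Let φ = \Box q \lor (p \lor q). Evaluate φ at each world:
  u (successors {v, x, y}): φ is false.
  v (successors {u}): φ is false.
  w (successors {u, y, t}): φ is true.
  x (successors {t}): φ is false.
  y (successors {u, y, z, t}): φ is false.
  z (successors {v, y}): φ is false.
  t (successors {v}): φ is false.
For instance, at z:
  At z: \Box q is false, p \lor q is false, so \Box q \lor (p \lor q) is false.
    At z: \Box q requires q at every successor {v, y}.
      q fails at v, so \Box q is false at z.
Satisfying worlds: {w}

w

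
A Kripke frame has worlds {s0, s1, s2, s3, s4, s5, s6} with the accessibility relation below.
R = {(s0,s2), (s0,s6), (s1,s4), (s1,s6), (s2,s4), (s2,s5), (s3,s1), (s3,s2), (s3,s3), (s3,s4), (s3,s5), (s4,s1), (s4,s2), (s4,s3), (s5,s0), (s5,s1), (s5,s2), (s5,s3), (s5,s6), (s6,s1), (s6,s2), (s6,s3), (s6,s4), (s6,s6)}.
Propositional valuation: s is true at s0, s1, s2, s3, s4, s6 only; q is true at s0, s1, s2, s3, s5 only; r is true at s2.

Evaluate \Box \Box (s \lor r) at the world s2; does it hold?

Yes

At s2: \Box \Box (s \lor r) requires \Box (s \lor r) at every successor {s4, s5}.
    At s4: \Box (s \lor r) requires s \lor r at every successor {s1, s2, s3}.
      At s1: s \lor r is true.
      At s2: s \lor r is true.
      At s3: s \lor r is true.
    So \Box (s \lor r) is true at s4.
    At s5: \Box (s \lor r) requires s \lor r at every successor {s0, s1, s2, s3, s6}.
      At s0: s \lor r is true.
      At s1: s \lor r is true.
      At s2: s \lor r is true.
      At s3: s \lor r is true.
      At s6: s \lor r is true.
    So \Box (s \lor r) is true at s5.
So \Box \Box (s \lor r) is true at s2.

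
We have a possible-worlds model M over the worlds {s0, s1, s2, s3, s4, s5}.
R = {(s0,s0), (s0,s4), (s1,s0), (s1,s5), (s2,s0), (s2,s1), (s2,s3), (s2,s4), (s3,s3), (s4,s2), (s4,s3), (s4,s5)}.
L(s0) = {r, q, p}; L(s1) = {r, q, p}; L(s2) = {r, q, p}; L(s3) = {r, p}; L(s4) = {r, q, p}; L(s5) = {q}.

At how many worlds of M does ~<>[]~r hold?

Let φ = ~<>[]~r. Evaluate φ at each world:
  s0 (successors {s0, s4}): φ is true.
  s1 (successors {s0, s5}): φ is false.
  s2 (successors {s0, s1, s3, s4}): φ is true.
  s3 (successors {s3}): φ is true.
  s4 (successors {s2, s3, s5}): φ is false.
  s5 (successors ∅): φ is true.
For instance, at s2:
  At s2: <>[]~r is false, so ~<>[]~r is true.
    At s2: <>[]~r requires []~r at some successor in {s0, s1, s3, s4}.
      At s0: []~r is false.
      At s1: []~r is false.
      At s3: []~r is false.
      At s4: []~r is false.
    So <>[]~r is false at s2.
Satisfying worlds: {s0, s2, s3, s5}

4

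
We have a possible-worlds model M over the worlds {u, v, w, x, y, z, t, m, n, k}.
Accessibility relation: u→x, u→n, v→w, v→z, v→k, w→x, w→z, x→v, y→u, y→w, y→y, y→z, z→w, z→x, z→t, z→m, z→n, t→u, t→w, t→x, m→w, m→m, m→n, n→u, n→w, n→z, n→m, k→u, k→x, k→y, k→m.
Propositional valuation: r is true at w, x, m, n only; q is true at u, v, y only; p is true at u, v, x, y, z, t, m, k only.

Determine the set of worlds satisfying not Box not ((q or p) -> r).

Recall that Box ψ holds at a world iff ψ holds at every accessible world, and Dia ψ holds iff ψ holds at some accessible world.
Let φ = not Box not ((q or p) -> r). Evaluate φ at each world:
  u (successors {x, n}): φ is true.
  v (successors {w, z, k}): φ is true.
  w (successors {x, z}): φ is true.
  x (successors {v}): φ is false.
  y (successors {u, w, y, z}): φ is true.
  z (successors {w, x, t, m, n}): φ is true.
  t (successors {u, w, x}): φ is true.
  m (successors {w, m, n}): φ is true.
  n (successors {u, w, z, m}): φ is true.
  k (successors {u, x, y, m}): φ is true.
For instance, at v:
  At v: Box not ((q or p) -> r) is false, so not Box not ((q or p) -> r) is true.
    At v: Box not ((q or p) -> r) requires not ((q or p) -> r) at every successor {w, z, k}.
      not ((q or p) -> r) fails at w, so Box not ((q or p) -> r) is false at v.
Satisfying worlds: {u, v, w, y, z, t, m, n, k}

u, v, w, y, z, t, m, n, k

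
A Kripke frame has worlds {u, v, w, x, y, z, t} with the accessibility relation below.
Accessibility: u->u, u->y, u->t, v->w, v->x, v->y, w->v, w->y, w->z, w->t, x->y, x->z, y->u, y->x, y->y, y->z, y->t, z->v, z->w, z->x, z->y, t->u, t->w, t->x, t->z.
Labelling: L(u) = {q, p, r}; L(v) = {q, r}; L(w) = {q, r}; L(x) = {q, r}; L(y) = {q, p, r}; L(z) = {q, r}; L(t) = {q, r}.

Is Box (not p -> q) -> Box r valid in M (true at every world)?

Let φ = Box (not p -> q) -> Box r. Evaluate φ at each world:
  u (successors {u, y, t}): φ is true.
  v (successors {w, x, y}): φ is true.
  w (successors {v, y, z, t}): φ is true.
  x (successors {y, z}): φ is true.
  y (successors {u, x, y, z, t}): φ is true.
  z (successors {v, w, x, y}): φ is true.
  t (successors {u, w, x, z}): φ is true.
For instance, at t:
  At t: Box (not p -> q) is true, Box r is true, so Box (not p -> q) -> Box r is true.
    At t: Box (not p -> q) requires not p -> q at every successor {u, w, x, z}.
      At u: not p -> q is true.
      At w: not p -> q is true.
      At x: not p -> q is true.
      At z: not p -> q is true.
    So Box (not p -> q) is true at t.
    At t: Box r requires r at every successor {u, w, x, z}.
      At u: r is true.
      At w: r is true.
      At x: r is true.
      At z: r is true.
    So Box r is true at t.

Yes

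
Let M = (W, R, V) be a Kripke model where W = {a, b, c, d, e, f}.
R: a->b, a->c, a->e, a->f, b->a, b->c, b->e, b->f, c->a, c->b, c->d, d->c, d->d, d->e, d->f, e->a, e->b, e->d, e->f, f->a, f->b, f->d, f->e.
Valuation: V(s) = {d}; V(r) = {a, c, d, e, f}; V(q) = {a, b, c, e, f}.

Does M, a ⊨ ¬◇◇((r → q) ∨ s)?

At a: ◇◇((r → q) ∨ s) is true, so ¬◇◇((r → q) ∨ s) is false.
  At a: ◇◇((r → q) ∨ s) requires ◇((r → q) ∨ s) at some successor in {b, c, e, f}.
    ◇((r → q) ∨ s) holds at b, so ◇◇((r → q) ∨ s) is true at a.
      At b: ◇((r → q) ∨ s) requires (r → q) ∨ s at some successor in {a, c, e, f}.
        (r → q) ∨ s holds at a, so ◇((r → q) ∨ s) is true at b.

No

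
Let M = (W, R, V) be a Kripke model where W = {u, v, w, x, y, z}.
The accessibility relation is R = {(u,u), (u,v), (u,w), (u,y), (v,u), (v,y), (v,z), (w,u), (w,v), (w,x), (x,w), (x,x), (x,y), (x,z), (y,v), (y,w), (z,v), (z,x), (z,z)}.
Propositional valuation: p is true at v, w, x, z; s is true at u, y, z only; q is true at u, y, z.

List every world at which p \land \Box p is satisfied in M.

z

Recall that \Box ψ holds at a world iff ψ holds at every accessible world, and \Diamond ψ holds iff ψ holds at some accessible world.
Let φ = p \land \Box p. Evaluate φ at each world:
  u (successors {u, v, w, y}): φ is false.
  v (successors {u, y, z}): φ is false.
  w (successors {u, v, x}): φ is false.
  x (successors {w, x, y, z}): φ is false.
  y (successors {v, w}): φ is false.
  z (successors {v, x, z}): φ is true.
For instance, at u:
  At u: p is false, \Box p is false, so p \land \Box p is false.
    At u: \Box p requires p at every successor {u, v, w, y}.
      p fails at u, so \Box p is false at u.
Satisfying worlds: {z}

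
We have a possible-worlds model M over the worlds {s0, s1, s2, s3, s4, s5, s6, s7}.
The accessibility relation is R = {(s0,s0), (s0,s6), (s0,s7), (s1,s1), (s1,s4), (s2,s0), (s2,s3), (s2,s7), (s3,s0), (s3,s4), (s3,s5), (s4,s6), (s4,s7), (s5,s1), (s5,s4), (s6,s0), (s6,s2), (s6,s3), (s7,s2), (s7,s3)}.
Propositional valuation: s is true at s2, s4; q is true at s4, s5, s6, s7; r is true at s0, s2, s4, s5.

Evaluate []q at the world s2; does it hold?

No

At s2: []q requires q at every successor {s0, s3, s7}.
  q fails at s0, so []q is false at s2.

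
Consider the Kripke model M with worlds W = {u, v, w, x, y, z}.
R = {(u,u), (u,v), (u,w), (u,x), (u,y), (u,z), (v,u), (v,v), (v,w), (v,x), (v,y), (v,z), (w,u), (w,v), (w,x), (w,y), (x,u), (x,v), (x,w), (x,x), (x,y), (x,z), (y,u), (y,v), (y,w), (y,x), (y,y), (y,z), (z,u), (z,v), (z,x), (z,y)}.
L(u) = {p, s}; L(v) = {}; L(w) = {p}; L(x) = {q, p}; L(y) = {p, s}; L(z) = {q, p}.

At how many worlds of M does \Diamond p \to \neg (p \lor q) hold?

1

Let φ = \Diamond p \to \neg (p \lor q). Evaluate φ at each world:
  u (successors {u, v, w, x, y, z}): φ is false.
  v (successors {u, v, w, x, y, z}): φ is true.
  w (successors {u, v, x, y}): φ is false.
  x (successors {u, v, w, x, y, z}): φ is false.
  y (successors {u, v, w, x, y, z}): φ is false.
  z (successors {u, v, x, y}): φ is false.
For instance, at u:
  At u: \Diamond p is true, \neg (p \lor q) is false, so \Diamond p \to \neg (p \lor q) is false.
    At u: \Diamond p requires p at some successor in {u, v, w, x, y, z}.
      p holds at u, so \Diamond p is true at u.
Satisfying worlds: {v}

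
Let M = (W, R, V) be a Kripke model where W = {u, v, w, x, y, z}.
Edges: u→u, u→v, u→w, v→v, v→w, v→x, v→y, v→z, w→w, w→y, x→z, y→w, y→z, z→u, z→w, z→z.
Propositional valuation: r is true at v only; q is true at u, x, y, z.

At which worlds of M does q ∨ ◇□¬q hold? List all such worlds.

Recall that □ψ holds at a world iff ψ holds at every accessible world, and ◇ψ holds iff ψ holds at some accessible world.
Let φ = q ∨ ◇□¬q. Evaluate φ at each world:
  u (successors {u, v, w}): φ is true.
  v (successors {v, w, x, y, z}): φ is false.
  w (successors {w, y}): φ is false.
  x (successors {z}): φ is true.
  y (successors {w, z}): φ is true.
  z (successors {u, w, z}): φ is true.
For instance, at x:
  At x: q is true, ◇□¬q is false, so q ∨ ◇□¬q is true.
    At x: ◇□¬q requires □¬q at some successor in {z}.
      At z: □¬q is false.
    So ◇□¬q is false at x.
Satisfying worlds: {u, x, y, z}

u, x, y, z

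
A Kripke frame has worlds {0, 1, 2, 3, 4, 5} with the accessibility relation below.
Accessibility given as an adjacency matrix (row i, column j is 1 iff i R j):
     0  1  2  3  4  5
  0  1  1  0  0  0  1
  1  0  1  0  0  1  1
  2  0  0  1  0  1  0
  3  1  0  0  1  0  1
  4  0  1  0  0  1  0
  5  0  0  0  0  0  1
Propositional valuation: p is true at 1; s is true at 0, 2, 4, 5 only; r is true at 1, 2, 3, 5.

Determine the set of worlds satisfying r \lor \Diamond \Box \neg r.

1, 2, 3, 5

Recall that \Box ψ holds at a world iff ψ holds at every accessible world, and \Diamond ψ holds iff ψ holds at some accessible world.
Let φ = r \lor \Diamond \Box \neg r. Evaluate φ at each world:
  0 (successors {0, 1, 5}): φ is false.
  1 (successors {1, 4, 5}): φ is true.
  2 (successors {2, 4}): φ is true.
  3 (successors {0, 3, 5}): φ is true.
  4 (successors {1, 4}): φ is false.
  5 (successors {5}): φ is true.
For instance, at 2:
  At 2: r is true, \Diamond \Box \neg r is false, so r \lor \Diamond \Box \neg r is true.
    At 2: \Diamond \Box \neg r requires \Box \neg r at some successor in {2, 4}.
      At 2: \Box \neg r is false.
      At 4: \Box \neg r is false.
    So \Diamond \Box \neg r is false at 2.
Satisfying worlds: {1, 2, 3, 5}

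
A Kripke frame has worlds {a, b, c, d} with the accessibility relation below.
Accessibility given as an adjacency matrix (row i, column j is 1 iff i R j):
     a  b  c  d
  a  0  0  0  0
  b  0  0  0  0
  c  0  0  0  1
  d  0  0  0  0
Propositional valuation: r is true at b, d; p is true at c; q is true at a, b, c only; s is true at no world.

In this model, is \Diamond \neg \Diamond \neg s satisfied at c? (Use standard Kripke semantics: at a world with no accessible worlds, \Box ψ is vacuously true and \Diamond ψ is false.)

Yes

At c: \Diamond \neg \Diamond \neg s requires \neg \Diamond \neg s at some successor in {d}.
  \neg \Diamond \neg s holds at d, so \Diamond \neg \Diamond \neg s is true at c.
    At d: \Diamond \neg s is false, so \neg \Diamond \neg s is true.
      At d: no accessible worlds, so \Diamond \neg s is false.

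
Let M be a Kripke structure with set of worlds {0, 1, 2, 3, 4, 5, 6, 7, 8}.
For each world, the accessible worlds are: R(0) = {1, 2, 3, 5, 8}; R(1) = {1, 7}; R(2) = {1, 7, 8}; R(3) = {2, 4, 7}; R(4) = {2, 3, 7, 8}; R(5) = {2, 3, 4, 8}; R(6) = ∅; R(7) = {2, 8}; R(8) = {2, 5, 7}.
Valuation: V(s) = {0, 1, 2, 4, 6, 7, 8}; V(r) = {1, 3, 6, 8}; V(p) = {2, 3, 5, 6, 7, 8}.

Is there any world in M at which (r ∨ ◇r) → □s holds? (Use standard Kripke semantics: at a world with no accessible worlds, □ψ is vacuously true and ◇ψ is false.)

Let φ = (r ∨ ◇r) → □s. Evaluate φ at each world:
  0 (successors {1, 2, 3, 5, 8}): φ is false.
  1 (successors {1, 7}): φ is true.
  2 (successors {1, 7, 8}): φ is true.
  3 (successors {2, 4, 7}): φ is true.
  4 (successors {2, 3, 7, 8}): φ is false.
  5 (successors {2, 3, 4, 8}): φ is false.
  6 (successors ∅): φ is true.
  7 (successors {2, 8}): φ is true.
  8 (successors {2, 5, 7}): φ is false.
Detail at 1 (witness):
  At 1: r ∨ ◇r is true, □s is true, so (r ∨ ◇r) → □s is true.
    At 1: r is true, ◇r is true, so r ∨ ◇r is true.
      At 1: ◇r requires r at some successor in {1, 7}.
        r holds at 1, so ◇r is true at 1.
    At 1: □s requires s at every successor {1, 7}.
      At 1: s is true.
      At 7: s is true.
    So □s is true at 1.

Yes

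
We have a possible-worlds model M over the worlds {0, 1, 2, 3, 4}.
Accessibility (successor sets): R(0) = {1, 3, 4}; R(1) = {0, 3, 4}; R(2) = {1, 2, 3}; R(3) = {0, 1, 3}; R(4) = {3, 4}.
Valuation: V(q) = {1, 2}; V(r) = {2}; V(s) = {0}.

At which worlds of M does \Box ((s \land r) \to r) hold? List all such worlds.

Let φ = \Box ((s \land r) \to r). Evaluate φ at each world:
  0 (successors {1, 3, 4}): φ is true.
  1 (successors {0, 3, 4}): φ is true.
  2 (successors {1, 2, 3}): φ is true.
  3 (successors {0, 1, 3}): φ is true.
  4 (successors {3, 4}): φ is true.
For instance, at 2:
  At 2: \Box ((s \land r) \to r) requires (s \land r) \to r at every successor {1, 2, 3}.
    At 1: (s \land r) \to r is true.
    At 2: (s \land r) \to r is true.
    At 3: (s \land r) \to r is true.
  So \Box ((s \land r) \to r) is true at 2.
Satisfying worlds: {0, 1, 2, 3, 4}

0, 1, 2, 3, 4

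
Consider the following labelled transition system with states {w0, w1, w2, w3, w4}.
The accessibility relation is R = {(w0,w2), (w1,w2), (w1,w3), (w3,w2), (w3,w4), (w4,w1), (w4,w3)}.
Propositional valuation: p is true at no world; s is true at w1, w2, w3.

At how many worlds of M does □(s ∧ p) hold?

Recall that □ψ holds at a world iff ψ holds at every accessible world, and ◇ψ holds iff ψ holds at some accessible world.
Let φ = □(s ∧ p). Evaluate φ at each world:
  w0 (successors {w2}): φ is false.
  w1 (successors {w2, w3}): φ is false.
  w2 (successors ∅): φ is true.
  w3 (successors {w2, w4}): φ is false.
  w4 (successors {w1, w3}): φ is false.
For instance, at w4:
  At w4: □(s ∧ p) requires s ∧ p at every successor {w1, w3}.
    s ∧ p fails at w1, so □(s ∧ p) is false at w4.
Satisfying worlds: {w2}

1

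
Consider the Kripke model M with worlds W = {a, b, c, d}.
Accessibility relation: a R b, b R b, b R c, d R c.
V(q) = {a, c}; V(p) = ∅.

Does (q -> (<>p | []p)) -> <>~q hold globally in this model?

Let φ = (q -> (<>p | []p)) -> <>~q. Evaluate φ at each world:
  a (successors {b}): φ is true.
  b (successors {b, c}): φ is true.
  c (successors ∅): φ is false.
  d (successors {c}): φ is false.
Detail at c (counterexample):
  At c: q -> (<>p | []p) is true, <>~q is false, so (q -> (<>p | []p)) -> <>~q is false.
    At c: q is true, <>p | []p is true, so q -> (<>p | []p) is true.
      At c: <>p is false, []p is true, so <>p | []p is true.
    At c: no accessible worlds, so <>~q is false.

No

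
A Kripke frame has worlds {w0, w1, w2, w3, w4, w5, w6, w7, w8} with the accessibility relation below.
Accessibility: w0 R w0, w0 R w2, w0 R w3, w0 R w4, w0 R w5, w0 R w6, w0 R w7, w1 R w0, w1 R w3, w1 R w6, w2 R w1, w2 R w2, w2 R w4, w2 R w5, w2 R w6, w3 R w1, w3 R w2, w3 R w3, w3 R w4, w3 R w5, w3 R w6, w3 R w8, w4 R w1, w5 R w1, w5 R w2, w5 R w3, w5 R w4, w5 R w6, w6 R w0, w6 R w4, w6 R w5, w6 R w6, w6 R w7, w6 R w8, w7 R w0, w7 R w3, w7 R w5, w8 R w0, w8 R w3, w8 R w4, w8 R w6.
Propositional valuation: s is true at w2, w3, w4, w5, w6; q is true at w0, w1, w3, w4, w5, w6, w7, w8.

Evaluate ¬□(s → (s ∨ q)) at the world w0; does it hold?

At w0: □(s → (s ∨ q)) is true, so ¬□(s → (s ∨ q)) is false.
  At w0: □(s → (s ∨ q)) requires s → (s ∨ q) at every successor {w0, w2, w3, w4, w5, w6, w7}.
    At w0: s → (s ∨ q) is true.
    At w2: s → (s ∨ q) is true.
    At w3: s → (s ∨ q) is true.
    At w4: s → (s ∨ q) is true.
    At w5: s → (s ∨ q) is true.
    At w6: s → (s ∨ q) is true.
    At w7: s → (s ∨ q) is true.
  So □(s → (s ∨ q)) is true at w0.

No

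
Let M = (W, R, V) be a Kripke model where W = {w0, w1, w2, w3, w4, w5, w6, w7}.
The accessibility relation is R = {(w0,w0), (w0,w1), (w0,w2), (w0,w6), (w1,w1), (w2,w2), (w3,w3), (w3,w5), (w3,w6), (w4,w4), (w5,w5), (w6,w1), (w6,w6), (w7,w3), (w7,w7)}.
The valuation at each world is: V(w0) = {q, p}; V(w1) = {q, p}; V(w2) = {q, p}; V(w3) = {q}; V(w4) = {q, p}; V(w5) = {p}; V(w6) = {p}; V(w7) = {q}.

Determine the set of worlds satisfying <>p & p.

Recall that <>ψ holds at a world iff ψ holds at some accessible world.
Let φ = <>p & p. Evaluate φ at each world:
  w0 (successors {w0, w1, w2, w6}): φ is true.
  w1 (successors {w1}): φ is true.
  w2 (successors {w2}): φ is true.
  w3 (successors {w3, w5, w6}): φ is false.
  w4 (successors {w4}): φ is true.
  w5 (successors {w5}): φ is true.
  w6 (successors {w1, w6}): φ is true.
  w7 (successors {w3, w7}): φ is false.
For instance, at w2:
  At w2: <>p is true, p is true, so <>p & p is true.
    At w2: <>p requires p at some successor in {w2}.
      p holds at w2, so <>p is true at w2.
Satisfying worlds: {w0, w1, w2, w4, w5, w6}

w0, w1, w2, w4, w5, w6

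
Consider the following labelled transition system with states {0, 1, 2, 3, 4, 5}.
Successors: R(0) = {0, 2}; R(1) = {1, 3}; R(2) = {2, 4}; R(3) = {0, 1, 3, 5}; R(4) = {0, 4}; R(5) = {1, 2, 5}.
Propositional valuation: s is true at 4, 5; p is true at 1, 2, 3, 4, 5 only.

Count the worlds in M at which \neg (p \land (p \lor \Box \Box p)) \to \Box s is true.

Let φ = \neg (p \land (p \lor \Box \Box p)) \to \Box s. Evaluate φ at each world:
  0 (successors {0, 2}): φ is false.
  1 (successors {1, 3}): φ is true.
  2 (successors {2, 4}): φ is true.
  3 (successors {0, 1, 3, 5}): φ is true.
  4 (successors {0, 4}): φ is true.
  5 (successors {1, 2, 5}): φ is true.
For instance, at 5:
  At 5: \neg (p \land (p \lor \Box \Box p)) is false, \Box s is false, so \neg (p \land (p \lor \Box \Box p)) \to \Box s is true.
    At 5: p \land (p \lor \Box \Box p) is true, so \neg (p \land (p \lor \Box \Box p)) is false.
      At 5: p is true, p \lor \Box \Box p is true, so p \land (p \lor \Box \Box p) is true.
    At 5: \Box s requires s at every successor {1, 2, 5}.
      s fails at 1, so \Box s is false at 5.
Satisfying worlds: {1, 2, 3, 4, 5}

5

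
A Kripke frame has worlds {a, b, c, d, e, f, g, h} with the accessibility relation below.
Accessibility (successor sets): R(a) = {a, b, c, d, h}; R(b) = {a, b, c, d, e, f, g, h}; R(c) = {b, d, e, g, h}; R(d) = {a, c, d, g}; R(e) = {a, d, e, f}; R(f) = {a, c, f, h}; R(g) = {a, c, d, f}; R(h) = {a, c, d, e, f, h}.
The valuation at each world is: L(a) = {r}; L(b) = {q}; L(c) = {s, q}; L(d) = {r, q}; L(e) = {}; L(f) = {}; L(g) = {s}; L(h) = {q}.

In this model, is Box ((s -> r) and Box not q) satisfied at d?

At d: Box ((s -> r) and Box not q) requires (s -> r) and Box not q at every successor {a, c, d, g}.
  (s -> r) and Box not q fails at a, so Box ((s -> r) and Box not q) is false at d.
    At a: s -> r is true, Box not q is false, so (s -> r) and Box not q is false.
      At a: Box not q requires not q at every successor {a, b, c, d, h}.
        not q fails at b, so Box not q is false at a.

No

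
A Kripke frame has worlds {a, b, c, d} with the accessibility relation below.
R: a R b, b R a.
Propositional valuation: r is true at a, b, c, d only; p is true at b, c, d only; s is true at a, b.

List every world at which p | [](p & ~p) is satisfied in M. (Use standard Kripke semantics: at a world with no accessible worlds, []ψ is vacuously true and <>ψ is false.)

Let φ = p | [](p & ~p). Evaluate φ at each world:
  a (successors {b}): φ is false.
  b (successors {a}): φ is true.
  c (successors ∅): φ is true.
  d (successors ∅): φ is true.
For instance, at b:
  At b: p is true, [](p & ~p) is false, so p | [](p & ~p) is true.
    At b: [](p & ~p) requires p & ~p at every successor {a}.
      p & ~p fails at a, so [](p & ~p) is false at b.
Satisfying worlds: {b, c, d}

b, c, d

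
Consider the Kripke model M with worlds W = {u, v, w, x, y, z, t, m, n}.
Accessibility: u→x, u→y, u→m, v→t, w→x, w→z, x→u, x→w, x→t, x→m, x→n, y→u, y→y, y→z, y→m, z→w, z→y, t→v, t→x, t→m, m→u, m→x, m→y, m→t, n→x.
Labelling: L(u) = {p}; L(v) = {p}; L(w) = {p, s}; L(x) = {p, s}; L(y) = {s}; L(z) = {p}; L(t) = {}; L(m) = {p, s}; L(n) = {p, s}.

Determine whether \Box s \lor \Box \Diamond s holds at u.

At u: \Box s is true, \Box \Diamond s is true, so \Box s \lor \Box \Diamond s is true.
  At u: \Box s requires s at every successor {x, y, m}.
    At x: s is true.
    At y: s is true.
    At m: s is true.
  So \Box s is true at u.
  At u: \Box \Diamond s requires \Diamond s at every successor {x, y, m}.
      At x: \Diamond s requires s at some successor in {u, w, t, m, n}.
        s holds at w, so \Diamond s is true at x.
      At y: \Diamond s requires s at some successor in {u, y, z, m}.
        s holds at y, so \Diamond s is true at y.
      At m: \Diamond s requires s at some successor in {u, x, y, t}.
        s holds at x, so \Diamond s is true at m.
  So \Box \Diamond s is true at u.

Yes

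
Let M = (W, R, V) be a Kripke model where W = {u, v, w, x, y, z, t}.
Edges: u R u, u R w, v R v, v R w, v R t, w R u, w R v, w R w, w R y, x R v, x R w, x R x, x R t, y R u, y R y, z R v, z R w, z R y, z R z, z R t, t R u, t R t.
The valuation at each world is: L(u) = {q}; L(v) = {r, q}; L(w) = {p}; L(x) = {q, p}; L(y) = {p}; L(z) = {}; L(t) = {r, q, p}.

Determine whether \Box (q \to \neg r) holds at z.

At z: \Box (q \to \neg r) requires q \to \neg r at every successor {v, w, y, z, t}.
  q \to \neg r fails at v, so \Box (q \to \neg r) is false at z.

No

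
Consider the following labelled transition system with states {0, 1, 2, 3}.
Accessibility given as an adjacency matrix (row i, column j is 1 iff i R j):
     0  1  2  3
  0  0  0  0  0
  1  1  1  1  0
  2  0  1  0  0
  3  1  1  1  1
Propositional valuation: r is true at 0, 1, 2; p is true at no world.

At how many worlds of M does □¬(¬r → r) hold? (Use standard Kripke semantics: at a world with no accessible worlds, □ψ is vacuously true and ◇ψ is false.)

1

Let φ = □¬(¬r → r). Evaluate φ at each world:
  0 (successors ∅): φ is true.
  1 (successors {0, 1, 2}): φ is false.
  2 (successors {1}): φ is false.
  3 (successors {0, 1, 2, 3}): φ is false.
For instance, at 3:
  At 3: □¬(¬r → r) requires ¬(¬r → r) at every successor {0, 1, 2, 3}.
    ¬(¬r → r) fails at 0, so □¬(¬r → r) is false at 3.
Satisfying worlds: {0}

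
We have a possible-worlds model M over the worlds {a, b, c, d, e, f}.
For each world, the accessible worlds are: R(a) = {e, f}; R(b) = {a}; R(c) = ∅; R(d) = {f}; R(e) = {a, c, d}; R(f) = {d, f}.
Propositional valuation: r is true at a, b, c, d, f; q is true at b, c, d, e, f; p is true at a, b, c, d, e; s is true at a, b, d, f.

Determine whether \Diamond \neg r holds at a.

Yes

At a: \Diamond \neg r requires \neg r at some successor in {e, f}.
  \neg r holds at e, so \Diamond \neg r is true at a.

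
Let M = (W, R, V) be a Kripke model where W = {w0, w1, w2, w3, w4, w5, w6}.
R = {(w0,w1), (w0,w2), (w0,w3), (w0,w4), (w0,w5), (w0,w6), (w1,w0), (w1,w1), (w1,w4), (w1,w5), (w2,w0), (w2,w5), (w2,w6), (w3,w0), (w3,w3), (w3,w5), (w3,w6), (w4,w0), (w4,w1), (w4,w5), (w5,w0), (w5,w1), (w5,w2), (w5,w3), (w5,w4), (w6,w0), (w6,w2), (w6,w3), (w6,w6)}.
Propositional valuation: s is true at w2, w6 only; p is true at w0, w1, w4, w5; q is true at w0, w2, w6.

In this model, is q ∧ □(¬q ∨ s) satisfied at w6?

Recall that □ψ holds at a world iff ψ holds at every accessible world, and ◇ψ holds iff ψ holds at some accessible world.
At w6: q is true, □(¬q ∨ s) is false, so q ∧ □(¬q ∨ s) is false.
  At w6: □(¬q ∨ s) requires ¬q ∨ s at every successor {w0, w2, w3, w6}.
    ¬q ∨ s fails at w0, so □(¬q ∨ s) is false at w6.

No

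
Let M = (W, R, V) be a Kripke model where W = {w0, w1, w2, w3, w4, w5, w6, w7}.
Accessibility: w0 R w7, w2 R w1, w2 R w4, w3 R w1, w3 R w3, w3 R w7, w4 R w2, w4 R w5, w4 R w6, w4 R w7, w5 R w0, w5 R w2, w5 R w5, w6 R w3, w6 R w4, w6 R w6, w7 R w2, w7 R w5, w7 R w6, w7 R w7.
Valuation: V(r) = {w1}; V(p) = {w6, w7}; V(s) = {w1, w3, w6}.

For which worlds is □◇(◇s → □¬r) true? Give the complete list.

Let φ = □◇(◇s → □¬r). Evaluate φ at each world:
  w0 (successors {w7}): φ is true.
  w1 (successors ∅): φ is true.
  w2 (successors {w1, w4}): φ is false.
  w3 (successors {w1, w3, w7}): φ is false.
  w4 (successors {w2, w5, w6, w7}): φ is true.
  w5 (successors {w0, w2, w5}): φ is true.
  w6 (successors {w3, w4, w6}): φ is true.
  w7 (successors {w2, w5, w6, w7}): φ is true.
For instance, at w0:
  At w0: □◇(◇s → □¬r) requires ◇(◇s → □¬r) at every successor {w7}.
      At w7: ◇(◇s → □¬r) requires ◇s → □¬r at some successor in {w2, w5, w6, w7}.
        ◇s → □¬r holds at w5, so ◇(◇s → □¬r) is true at w7.
  So □◇(◇s → □¬r) is true at w0.
Satisfying worlds: {w0, w1, w4, w5, w6, w7}

w0, w1, w4, w5, w6, w7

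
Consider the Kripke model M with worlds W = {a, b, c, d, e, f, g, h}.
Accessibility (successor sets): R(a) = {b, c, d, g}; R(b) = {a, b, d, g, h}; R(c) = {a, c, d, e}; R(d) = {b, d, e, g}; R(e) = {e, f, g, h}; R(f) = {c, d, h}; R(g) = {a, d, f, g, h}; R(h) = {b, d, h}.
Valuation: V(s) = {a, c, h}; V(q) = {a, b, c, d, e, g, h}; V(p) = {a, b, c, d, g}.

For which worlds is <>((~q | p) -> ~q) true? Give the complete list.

Let φ = <>((~q | p) -> ~q). Evaluate φ at each world:
  a (successors {b, c, d, g}): φ is false.
  b (successors {a, b, d, g, h}): φ is true.
  c (successors {a, c, d, e}): φ is true.
  d (successors {b, d, e, g}): φ is true.
  e (successors {e, f, g, h}): φ is true.
  f (successors {c, d, h}): φ is true.
  g (successors {a, d, f, g, h}): φ is true.
  h (successors {b, d, h}): φ is true.
For instance, at c:
  At c: <>((~q | p) -> ~q) requires (~q | p) -> ~q at some successor in {a, c, d, e}.
    (~q | p) -> ~q holds at e, so <>((~q | p) -> ~q) is true at c.
Satisfying worlds: {b, c, d, e, f, g, h}

b, c, d, e, f, g, h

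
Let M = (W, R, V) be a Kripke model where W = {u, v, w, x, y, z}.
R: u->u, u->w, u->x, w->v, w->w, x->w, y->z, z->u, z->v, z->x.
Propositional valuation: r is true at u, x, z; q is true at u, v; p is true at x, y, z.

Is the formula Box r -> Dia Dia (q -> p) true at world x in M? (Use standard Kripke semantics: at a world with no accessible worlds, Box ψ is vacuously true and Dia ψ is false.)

Yes

At x: Box r is false, Dia Dia (q -> p) is true, so Box r -> Dia Dia (q -> p) is true.
  At x: Box r requires r at every successor {w}.
    r fails at w, so Box r is false at x.
  At x: Dia Dia (q -> p) requires Dia (q -> p) at some successor in {w}.
    Dia (q -> p) holds at w, so Dia Dia (q -> p) is true at x.
      At w: Dia (q -> p) requires q -> p at some successor in {v, w}.
        q -> p holds at w, so Dia (q -> p) is true at w.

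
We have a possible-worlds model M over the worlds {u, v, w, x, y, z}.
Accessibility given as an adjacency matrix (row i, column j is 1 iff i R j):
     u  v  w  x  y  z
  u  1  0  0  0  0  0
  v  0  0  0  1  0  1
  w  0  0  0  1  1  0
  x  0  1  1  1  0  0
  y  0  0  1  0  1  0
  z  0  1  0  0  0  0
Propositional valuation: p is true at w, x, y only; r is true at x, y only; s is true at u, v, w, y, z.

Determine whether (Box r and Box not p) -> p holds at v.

Yes

At v: Box r and Box not p is false, p is false, so (Box r and Box not p) -> p is true.
  At v: Box r is false, Box not p is false, so Box r and Box not p is false.
    At v: Box r requires r at every successor {x, z}.
      r fails at z, so Box r is false at v.
    At v: Box not p requires not p at every successor {x, z}.
      not p fails at x, so Box not p is false at v.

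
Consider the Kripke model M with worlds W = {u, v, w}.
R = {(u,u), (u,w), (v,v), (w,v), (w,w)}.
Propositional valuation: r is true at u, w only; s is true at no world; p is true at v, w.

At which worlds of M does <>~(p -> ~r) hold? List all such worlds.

u, w

Let φ = <>~(p -> ~r). Evaluate φ at each world:
  u (successors {u, w}): φ is true.
  v (successors {v}): φ is false.
  w (successors {v, w}): φ is true.
For instance, at w:
  At w: <>~(p -> ~r) requires ~(p -> ~r) at some successor in {v, w}.
    ~(p -> ~r) holds at w, so <>~(p -> ~r) is true at w.
Satisfying worlds: {u, w}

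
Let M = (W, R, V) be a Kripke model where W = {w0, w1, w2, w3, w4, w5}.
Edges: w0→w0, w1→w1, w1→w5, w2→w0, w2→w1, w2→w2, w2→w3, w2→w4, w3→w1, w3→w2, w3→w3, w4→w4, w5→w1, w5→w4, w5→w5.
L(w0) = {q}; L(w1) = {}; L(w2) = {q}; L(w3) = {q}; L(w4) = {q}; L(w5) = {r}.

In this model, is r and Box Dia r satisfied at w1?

Recall that Box ψ holds at a world iff ψ holds at every accessible world, and Dia ψ holds iff ψ holds at some accessible world.
At w1: r is false, Box Dia r is true, so r and Box Dia r is false.
  At w1: Box Dia r requires Dia r at every successor {w1, w5}.
      At w1: Dia r requires r at some successor in {w1, w5}.
        r holds at w5, so Dia r is true at w1.
      At w5: Dia r requires r at some successor in {w1, w4, w5}.
        r holds at w5, so Dia r is true at w5.
  So Box Dia r is true at w1.

No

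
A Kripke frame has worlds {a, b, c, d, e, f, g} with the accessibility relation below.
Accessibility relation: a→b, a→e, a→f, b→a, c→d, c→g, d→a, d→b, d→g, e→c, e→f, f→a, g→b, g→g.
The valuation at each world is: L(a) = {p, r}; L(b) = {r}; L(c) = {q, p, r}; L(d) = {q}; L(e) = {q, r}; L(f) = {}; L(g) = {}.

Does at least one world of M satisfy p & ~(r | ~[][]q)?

No

Let φ = p & ~(r | ~[][]q). Evaluate φ at each world:
  a (successors {b, e, f}): φ is false.
  b (successors {a}): φ is false.
  c (successors {d, g}): φ is false.
  d (successors {a, b, g}): φ is false.
  e (successors {c, f}): φ is false.
  f (successors {a}): φ is false.
  g (successors {b, g}): φ is false.
For instance, at g:
  At g: p is false, ~(r | ~[][]q) is false, so p & ~(r | ~[][]q) is false.
    At g: r | ~[][]q is true, so ~(r | ~[][]q) is false.
      At g: r is false, ~[][]q is true, so r | ~[][]q is true.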